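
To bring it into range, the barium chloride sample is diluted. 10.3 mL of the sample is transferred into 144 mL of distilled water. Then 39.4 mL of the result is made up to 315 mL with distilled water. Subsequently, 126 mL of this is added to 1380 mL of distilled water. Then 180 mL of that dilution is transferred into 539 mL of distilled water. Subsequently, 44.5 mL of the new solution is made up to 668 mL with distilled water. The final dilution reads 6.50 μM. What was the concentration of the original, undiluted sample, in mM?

Overall dilution factor = 14.98 × 7.995 × 11.95 × 3.994 × 15.01 = 8.58 × 10⁴.
Original = 6.50 μM × 8.58 × 10⁴ = 5.58 × 10⁵ μM = 558 mM.

558 mM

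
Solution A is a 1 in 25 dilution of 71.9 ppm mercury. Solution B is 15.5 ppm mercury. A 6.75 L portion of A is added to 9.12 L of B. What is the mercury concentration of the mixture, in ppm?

10.1 ppm

C_A = 71.9 ppm / 25 = 2.88 ppm.
C_mix = (C_A·V_A + C_B·V_B)/(V_A + V_B) = (2.88×6.75 + 15.5×9.12) / 15.87 = 10.1 ppm.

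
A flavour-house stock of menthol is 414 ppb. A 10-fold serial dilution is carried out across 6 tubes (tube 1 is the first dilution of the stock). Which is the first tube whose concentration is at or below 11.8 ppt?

tube 5

Tube n has concentration 414 ppb / 10ⁿ.
Need 10ⁿ ≥ 414 ppb / 11.8 ppt = 3.51 × 10⁴, so n ≥ 4.55.
First such tube: n = 5.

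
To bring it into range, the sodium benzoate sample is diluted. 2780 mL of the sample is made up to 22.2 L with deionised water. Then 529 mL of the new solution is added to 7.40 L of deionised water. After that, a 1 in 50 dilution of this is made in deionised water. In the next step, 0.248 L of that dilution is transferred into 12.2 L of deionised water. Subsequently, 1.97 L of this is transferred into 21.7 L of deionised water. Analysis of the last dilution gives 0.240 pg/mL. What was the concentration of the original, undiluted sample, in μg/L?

866 μg/L

Overall dilution factor = 7.986 × 14.99 × 50 × 50.19 × 12.02 = 3.61 × 10⁶.
Original = 0.240 pg/mL × 3.61 × 10⁶ = 8.66 × 10⁵ pg/mL = 866 μg/L.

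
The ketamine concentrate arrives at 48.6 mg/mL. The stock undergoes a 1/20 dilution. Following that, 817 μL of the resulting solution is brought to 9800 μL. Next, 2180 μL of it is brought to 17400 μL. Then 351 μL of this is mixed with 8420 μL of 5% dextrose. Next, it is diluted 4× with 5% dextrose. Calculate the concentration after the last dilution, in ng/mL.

254 ng/mL

Overall dilution factor = 20 × 12.00 × 7.982 × 24.99 × 4 = 1.91 × 10⁵.
48.6 mg/mL / 1.91 × 10⁵ = 2.54 × 10⁻⁴ mg/mL = 254 ng/mL.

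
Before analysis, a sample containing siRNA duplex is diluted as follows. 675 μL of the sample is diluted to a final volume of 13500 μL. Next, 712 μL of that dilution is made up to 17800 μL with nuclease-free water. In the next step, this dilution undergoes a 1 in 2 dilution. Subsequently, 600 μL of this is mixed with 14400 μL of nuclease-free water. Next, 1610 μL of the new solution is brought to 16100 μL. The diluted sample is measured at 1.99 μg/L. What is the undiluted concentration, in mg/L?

Overall dilution factor = 20 × 25 × 2 × 25 × 10 = 2.50 × 10⁵.
Original = 1.99 μg/L × 2.50 × 10⁵ = 4.97 × 10⁵ μg/L = 498 mg/L.

498 mg/L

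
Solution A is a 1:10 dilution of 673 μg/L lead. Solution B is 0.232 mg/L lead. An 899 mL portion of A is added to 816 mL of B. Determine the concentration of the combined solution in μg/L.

146 μg/L

C_A = 673 μg/L / 10 = 67.3 μg/L.
C_B = 0.232 mg/L = 232 μg/L.
C_mix = (C_A·V_A + C_B·V_B)/(V_A + V_B) = (67.3×899 + 232×816) / 1715 = 146 μg/L.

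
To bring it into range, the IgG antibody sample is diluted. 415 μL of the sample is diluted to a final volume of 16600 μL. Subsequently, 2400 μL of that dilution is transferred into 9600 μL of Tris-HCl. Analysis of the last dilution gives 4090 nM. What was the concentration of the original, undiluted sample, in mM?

Overall dilution factor = 40 × 5 = 200.
Original = 4090 nM × 200 = 8.18 × 10⁵ nM = 0.818 mM.

0.818 mM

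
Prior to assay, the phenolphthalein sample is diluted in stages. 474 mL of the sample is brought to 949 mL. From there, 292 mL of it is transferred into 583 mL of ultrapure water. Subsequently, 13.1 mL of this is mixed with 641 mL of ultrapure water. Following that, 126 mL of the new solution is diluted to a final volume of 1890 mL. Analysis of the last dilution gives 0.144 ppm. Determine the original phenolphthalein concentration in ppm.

647 ppm

Overall dilution factor = 2.002 × 2.997 × 49.93 × 15 = 4493.
Original = 0.144 ppm × 4493 = 647 ppm.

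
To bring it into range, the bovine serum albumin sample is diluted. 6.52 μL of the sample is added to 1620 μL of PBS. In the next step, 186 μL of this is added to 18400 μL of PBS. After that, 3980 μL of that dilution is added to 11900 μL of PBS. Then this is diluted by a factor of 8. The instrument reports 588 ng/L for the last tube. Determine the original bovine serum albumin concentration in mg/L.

Overall dilution factor = 249.5 × 99.92 × 3.990 × 8 = 7.96 × 10⁵.
Original = 588 ng/L × 7.96 × 10⁵ = 4.68 × 10⁸ ng/L = 468 mg/L.

468 mg/L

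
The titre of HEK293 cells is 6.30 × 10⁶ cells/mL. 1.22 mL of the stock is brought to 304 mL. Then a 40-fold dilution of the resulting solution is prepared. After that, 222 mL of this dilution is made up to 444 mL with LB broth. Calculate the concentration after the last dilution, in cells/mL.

316 cells/mL

Overall dilution factor = 249.2 × 40 × 2 = 1.99 × 10⁴.
6.30 × 10⁶ cells/mL / 1.99 × 10⁴ = 316 cells/mL.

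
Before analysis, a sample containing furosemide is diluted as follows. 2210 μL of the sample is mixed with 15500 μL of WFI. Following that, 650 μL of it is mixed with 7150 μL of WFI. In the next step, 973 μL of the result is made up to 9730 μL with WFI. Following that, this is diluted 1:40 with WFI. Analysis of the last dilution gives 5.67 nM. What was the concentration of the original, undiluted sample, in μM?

Overall dilution factor = 8.014 × 12 × 10 × 40 = 3.85 × 10⁴.
Original = 5.67 nM × 3.85 × 10⁴ = 2.18 × 10⁵ nM = 218 μM.

218 μM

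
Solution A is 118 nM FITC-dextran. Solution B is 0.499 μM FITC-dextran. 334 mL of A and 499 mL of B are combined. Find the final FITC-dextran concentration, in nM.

346 nM

C_B = 0.499 μM = 499 nM.
C_mix = (C_A·V_A + C_B·V_B)/(V_A + V_B) = (118×334 + 499×499) / 833.0 = 346 nM.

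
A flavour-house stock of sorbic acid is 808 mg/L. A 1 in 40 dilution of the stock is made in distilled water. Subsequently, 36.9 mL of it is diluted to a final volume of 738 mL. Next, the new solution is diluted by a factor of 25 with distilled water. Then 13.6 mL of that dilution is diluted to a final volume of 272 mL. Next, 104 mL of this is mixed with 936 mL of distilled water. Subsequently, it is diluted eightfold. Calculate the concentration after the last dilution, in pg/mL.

Overall dilution factor = 40 × 20 × 25 × 20 × 10 × 8 = 3.20 × 10⁷.
808 mg/L / 3.20 × 10⁷ = 2.52 × 10⁻⁵ mg/L = 25.2 pg/mL.

25.2 pg/mL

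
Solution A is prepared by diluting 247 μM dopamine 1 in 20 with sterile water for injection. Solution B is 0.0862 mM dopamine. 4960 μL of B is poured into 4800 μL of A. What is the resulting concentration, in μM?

C_A = 247 μM / 20 = 12.3 μM.
C_B = 0.0862 mM = 86.2 μM.
C_mix = (C_A·V_A + C_B·V_B)/(V_A + V_B) = (12.3×4800 + 86.2×4960) / 9760 = 49.9 μM.

49.9 μM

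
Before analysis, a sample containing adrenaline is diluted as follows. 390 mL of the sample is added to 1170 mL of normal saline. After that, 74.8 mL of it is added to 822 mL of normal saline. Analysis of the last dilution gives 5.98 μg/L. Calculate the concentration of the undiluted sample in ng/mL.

Overall dilution factor = 4 × 11.99 = 48.0.
Original = 5.98 μg/L × 48.0 = 287 μg/L = 287 ng/mL.

287 ng/mL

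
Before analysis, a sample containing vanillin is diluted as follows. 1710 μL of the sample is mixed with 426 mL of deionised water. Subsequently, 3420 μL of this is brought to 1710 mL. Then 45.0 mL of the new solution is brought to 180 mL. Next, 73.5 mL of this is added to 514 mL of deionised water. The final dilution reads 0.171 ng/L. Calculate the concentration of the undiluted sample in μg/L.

684 μg/L

Overall dilution factor = 250.1 × 500 × 4 × 7.993 = 4.00 × 10⁶.
Original = 0.171 ng/L × 4.00 × 10⁶ = 6.84 × 10⁵ ng/L = 684 μg/L.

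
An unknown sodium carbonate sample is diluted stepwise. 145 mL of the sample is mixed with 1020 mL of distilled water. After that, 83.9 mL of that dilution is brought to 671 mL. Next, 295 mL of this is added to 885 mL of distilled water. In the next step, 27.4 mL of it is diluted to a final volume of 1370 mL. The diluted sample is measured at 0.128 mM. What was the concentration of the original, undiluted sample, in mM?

1640 mM

Overall dilution factor = 8.034 × 7.998 × 4 × 50 = 1.29 × 10⁴.
Original = 0.128 mM × 1.29 × 10⁴ = 1645 mM.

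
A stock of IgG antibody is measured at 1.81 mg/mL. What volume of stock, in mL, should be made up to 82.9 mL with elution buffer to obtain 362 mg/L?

16.6 mL

362 mg/L = 0.362 mg/mL.
V₁ = C₂V₂/C₁ = 0.362 × 82.9 / 1.81 = 16.6 mL.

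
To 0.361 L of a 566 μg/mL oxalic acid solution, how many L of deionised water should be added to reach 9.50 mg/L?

9.50 mg/L = 9.50 μg/mL.
V₂ = C₁V₁/C₂ = 566 × 0.361 / 9.50 = 21.5 L.
Diluent to add = V₂ − V₁ = 21.5 − 0.361 = 21.1 L.

21.1 L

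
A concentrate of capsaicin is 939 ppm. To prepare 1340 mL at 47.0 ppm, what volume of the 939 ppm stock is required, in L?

V₁ = C₂V₂/C₁ = 47.0 × 1340 / 939 = 67.1 mL = 0.0671 L.

0.0671 L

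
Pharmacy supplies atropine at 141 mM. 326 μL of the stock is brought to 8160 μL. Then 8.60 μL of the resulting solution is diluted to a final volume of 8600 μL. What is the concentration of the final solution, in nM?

Overall dilution factor = 25.03 × 1000 = 2.50 × 10⁴.
141 mM / 2.50 × 10⁴ = 5.63 × 10⁻³ mM = 5630 nM.

5630 nM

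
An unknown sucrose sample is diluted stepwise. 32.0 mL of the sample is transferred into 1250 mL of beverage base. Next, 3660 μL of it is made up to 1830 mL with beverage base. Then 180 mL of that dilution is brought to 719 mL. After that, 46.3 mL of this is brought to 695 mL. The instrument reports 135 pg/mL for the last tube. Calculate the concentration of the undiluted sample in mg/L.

Overall dilution factor = 40.06 × 500 × 3.994 × 15.01 = 1.20 × 10⁶.
Original = 135 pg/mL × 1.20 × 10⁶ = 1.62 × 10⁸ pg/mL = 162 mg/L.

162 mg/L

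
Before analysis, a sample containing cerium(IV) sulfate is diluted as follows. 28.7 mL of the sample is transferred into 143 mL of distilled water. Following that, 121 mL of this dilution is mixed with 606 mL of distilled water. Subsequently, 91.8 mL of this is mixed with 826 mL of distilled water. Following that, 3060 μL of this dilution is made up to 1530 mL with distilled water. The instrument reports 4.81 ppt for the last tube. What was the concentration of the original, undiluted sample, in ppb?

Overall dilution factor = 5.983 × 6.008 × 9.998 × 500 = 1.80 × 10⁵.
Original = 4.81 ppt × 1.80 × 10⁵ = 8.64 × 10⁵ ppt = 864 ppb.

864 ppb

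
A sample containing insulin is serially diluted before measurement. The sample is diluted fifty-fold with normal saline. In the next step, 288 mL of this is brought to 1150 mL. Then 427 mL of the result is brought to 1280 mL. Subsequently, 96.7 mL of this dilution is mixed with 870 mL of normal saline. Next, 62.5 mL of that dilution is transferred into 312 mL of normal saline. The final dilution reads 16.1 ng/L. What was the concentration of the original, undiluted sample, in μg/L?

577 μg/L

Overall dilution factor = 50 × 3.993 × 2.998 × 9.997 × 5.992 = 3.59 × 10⁴.
Original = 16.1 ng/L × 3.59 × 10⁴ = 5.77 × 10⁵ ng/L = 577 μg/L.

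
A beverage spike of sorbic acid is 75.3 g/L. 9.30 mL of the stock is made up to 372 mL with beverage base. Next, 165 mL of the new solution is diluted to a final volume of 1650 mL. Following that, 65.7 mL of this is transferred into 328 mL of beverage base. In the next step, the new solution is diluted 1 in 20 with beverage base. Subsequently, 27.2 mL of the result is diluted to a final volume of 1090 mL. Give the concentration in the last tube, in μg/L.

Overall dilution factor = 40 × 10 × 5.992 × 20 × 40.07 = 1.92 × 10⁶.
75.3 g/L / 1.92 × 10⁶ = 3.92 × 10⁻⁵ g/L = 39.2 μg/L.

39.2 μg/L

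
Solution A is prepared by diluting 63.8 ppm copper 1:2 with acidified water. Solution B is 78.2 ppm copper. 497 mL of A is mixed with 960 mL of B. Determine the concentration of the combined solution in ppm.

C_A = 63.8 ppm / 2 = 31.9 ppm.
C_mix = (C_A·V_A + C_B·V_B)/(V_A + V_B) = (31.9×497 + 78.2×960) / 1457 = 62.4 ppm.

62.4 ppm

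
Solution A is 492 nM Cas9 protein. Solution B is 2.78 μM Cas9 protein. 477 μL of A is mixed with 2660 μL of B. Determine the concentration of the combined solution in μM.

2.43 μM

C_B = 2.78 μM = 2780 nM.
C_mix = (C_A·V_A + C_B·V_B)/(V_A + V_B) = (492×477 + 2780×2660) / 3137 = 2432 nM = 2.43 μM.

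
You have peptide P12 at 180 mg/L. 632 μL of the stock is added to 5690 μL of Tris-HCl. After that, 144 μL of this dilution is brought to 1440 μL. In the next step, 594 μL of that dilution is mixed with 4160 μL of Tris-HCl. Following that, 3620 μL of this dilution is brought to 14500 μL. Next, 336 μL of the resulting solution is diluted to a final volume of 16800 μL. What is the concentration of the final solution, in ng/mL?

1.12 ng/mL

Overall dilution factor = 10.00 × 10 × 8.003 × 4.006 × 50 = 1.60 × 10⁵.
180 mg/L / 1.60 × 10⁵ = 1.12 × 10⁻³ mg/L = 1.12 ng/mL.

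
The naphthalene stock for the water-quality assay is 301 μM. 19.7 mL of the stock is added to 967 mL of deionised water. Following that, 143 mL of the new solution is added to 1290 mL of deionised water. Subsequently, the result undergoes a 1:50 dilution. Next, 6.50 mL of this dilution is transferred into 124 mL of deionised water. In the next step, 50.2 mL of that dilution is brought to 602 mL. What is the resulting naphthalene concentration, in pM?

49.8 pM

Overall dilution factor = 50.09 × 10.02 × 50 × 20.08 × 11.99 = 6.04 × 10⁶.
301 μM / 6.04 × 10⁶ = 4.98 × 10⁻⁵ μM = 49.8 pM.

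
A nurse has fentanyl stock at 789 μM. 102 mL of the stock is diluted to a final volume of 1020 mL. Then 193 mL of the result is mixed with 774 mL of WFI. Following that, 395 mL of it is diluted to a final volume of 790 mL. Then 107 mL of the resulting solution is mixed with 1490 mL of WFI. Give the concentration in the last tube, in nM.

Overall dilution factor = 10 × 5.010 × 2 × 14.93 = 1496.
789 μM / 1496 = 0.528 μM = 528 nM.

528 nM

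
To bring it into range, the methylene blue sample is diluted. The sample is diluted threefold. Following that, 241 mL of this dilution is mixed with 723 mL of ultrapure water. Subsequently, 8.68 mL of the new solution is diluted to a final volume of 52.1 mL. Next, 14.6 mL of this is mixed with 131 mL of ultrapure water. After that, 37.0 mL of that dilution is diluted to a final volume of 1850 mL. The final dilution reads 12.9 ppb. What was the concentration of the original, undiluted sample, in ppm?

463 ppm

Overall dilution factor = 3 × 4 × 6.002 × 9.973 × 50 = 3.59 × 10⁴.
Original = 12.9 ppb × 3.59 × 10⁴ = 4.63 × 10⁵ ppb = 463 ppm.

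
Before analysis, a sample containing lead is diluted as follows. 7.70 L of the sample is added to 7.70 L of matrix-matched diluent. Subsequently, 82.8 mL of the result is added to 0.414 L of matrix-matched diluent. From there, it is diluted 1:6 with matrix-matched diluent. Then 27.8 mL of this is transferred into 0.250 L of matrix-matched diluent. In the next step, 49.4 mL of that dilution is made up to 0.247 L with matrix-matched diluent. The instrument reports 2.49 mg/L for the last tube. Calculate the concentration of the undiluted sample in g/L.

8.96 g/L

Overall dilution factor = 2 × 6 × 6 × 9.993 × 5 = 3597.
Original = 2.49 mg/L × 3597 = 8958 mg/L = 8.96 g/L.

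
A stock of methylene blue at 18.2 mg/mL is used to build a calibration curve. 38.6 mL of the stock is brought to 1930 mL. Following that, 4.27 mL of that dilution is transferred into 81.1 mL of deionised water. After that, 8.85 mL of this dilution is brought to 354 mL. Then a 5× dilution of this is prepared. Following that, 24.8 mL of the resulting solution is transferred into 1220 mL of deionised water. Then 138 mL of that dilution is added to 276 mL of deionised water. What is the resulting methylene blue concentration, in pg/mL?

605 pg/mL

Overall dilution factor = 50 × 19.99 × 40 × 5 × 50.19 × 3 = 3.01 × 10⁷.
18.2 mg/mL / 3.01 × 10⁷ = 6.05 × 10⁻⁷ mg/mL = 605 pg/mL.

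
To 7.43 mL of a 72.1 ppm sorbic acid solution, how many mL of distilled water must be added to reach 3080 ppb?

166 mL

3080 ppb = 3.08 ppm.
V₂ = C₁V₁/C₂ = 72.1 × 7.43 / 3.08 = 174 mL.
Diluent to add = V₂ − V₁ = 174 − 7.43 = 166 mL.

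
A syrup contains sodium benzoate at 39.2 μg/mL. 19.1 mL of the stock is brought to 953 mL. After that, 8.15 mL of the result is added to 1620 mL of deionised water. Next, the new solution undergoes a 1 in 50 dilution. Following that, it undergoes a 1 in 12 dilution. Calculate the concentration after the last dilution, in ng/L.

Overall dilution factor = 49.90 × 199.8 × 50 × 12 = 5.98 × 10⁶.
39.2 μg/mL / 5.98 × 10⁶ = 6.55 × 10⁻⁶ μg/mL = 6.55 ng/L.

6.55 ng/L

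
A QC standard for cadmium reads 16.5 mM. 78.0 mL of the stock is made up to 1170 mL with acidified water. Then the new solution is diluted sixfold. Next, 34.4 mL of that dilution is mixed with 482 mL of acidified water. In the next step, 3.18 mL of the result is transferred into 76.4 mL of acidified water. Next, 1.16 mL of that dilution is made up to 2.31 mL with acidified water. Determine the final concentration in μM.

Overall dilution factor = 15 × 6 × 15.01 × 25.03 × 1.991 = 6.73 × 10⁴.
16.5 mM / 6.73 × 10⁴ = 2.45 × 10⁻⁴ mM = 0.245 μM.

0.245 μM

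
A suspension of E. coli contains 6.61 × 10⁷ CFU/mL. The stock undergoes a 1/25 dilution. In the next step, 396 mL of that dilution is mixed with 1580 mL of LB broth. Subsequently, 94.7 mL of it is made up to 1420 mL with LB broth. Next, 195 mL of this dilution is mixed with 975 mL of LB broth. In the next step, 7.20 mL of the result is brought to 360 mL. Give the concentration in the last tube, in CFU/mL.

118 CFU/mL

Overall dilution factor = 25 × 4.990 × 14.99 × 6 × 50 = 5.61 × 10⁵.
6.61 × 10⁷ CFU/mL / 5.61 × 10⁵ = 118 CFU/mL.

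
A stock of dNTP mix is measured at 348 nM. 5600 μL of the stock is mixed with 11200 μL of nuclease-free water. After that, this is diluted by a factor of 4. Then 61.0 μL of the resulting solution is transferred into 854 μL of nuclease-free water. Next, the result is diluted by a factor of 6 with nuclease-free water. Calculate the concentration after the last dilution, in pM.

322 pM

Overall dilution factor = 3 × 4 × 15 × 6 = 1080.
348 nM / 1080 = 0.322 nM = 322 pM.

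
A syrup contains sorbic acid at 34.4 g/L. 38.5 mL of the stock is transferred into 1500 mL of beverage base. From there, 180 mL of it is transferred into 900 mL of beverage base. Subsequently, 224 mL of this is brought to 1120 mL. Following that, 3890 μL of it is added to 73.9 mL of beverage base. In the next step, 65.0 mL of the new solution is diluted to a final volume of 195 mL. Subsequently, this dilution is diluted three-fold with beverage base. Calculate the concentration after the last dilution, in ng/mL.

159 ng/mL

Overall dilution factor = 39.96 × 6 × 5 × 20.00 × 3 × 3 = 2.16 × 10⁵.
34.4 g/L / 2.16 × 10⁵ = 1.59 × 10⁻⁴ g/L = 159 ng/mL.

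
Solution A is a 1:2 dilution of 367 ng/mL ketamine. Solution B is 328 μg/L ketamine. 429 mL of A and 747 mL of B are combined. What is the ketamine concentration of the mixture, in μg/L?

275 μg/L

C_A = 367 ng/mL / 2 = 184 ng/mL.
C_B = 328 μg/L = 328 ng/mL.
C_mix = (C_A·V_A + C_B·V_B)/(V_A + V_B) = (184×429 + 328×747) / 1176 = 275 ng/mL = 275 μg/L.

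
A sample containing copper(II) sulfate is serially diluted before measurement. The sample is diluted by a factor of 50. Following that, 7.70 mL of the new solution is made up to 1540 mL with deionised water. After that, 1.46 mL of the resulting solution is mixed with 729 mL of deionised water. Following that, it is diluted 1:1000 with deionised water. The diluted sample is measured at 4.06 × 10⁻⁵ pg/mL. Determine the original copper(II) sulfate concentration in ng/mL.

Overall dilution factor = 50 × 200 × 500.3 × 1000 = 5.00 × 10⁹.
Original = 4.06 × 10⁻⁵ pg/mL × 5.00 × 10⁹ = 2.03 × 10⁵ pg/mL = 203 ng/mL.

203 ng/mL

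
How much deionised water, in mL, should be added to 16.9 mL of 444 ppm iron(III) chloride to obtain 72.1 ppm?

V₂ = C₁V₁/C₂ = 444 × 16.9 / 72.1 = 104 mL.
Diluent to add = V₂ − V₁ = 104 − 16.9 = 87.2 mL.

87.2 mL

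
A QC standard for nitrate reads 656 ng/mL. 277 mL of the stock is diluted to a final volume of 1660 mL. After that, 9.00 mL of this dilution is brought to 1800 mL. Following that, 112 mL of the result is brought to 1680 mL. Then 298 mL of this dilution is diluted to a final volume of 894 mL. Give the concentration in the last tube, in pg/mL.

Overall dilution factor = 5.993 × 200 × 15 × 3 = 5.39 × 10⁴.
656 ng/mL / 5.39 × 10⁴ = 0.0122 ng/mL = 12.2 pg/mL.

12.2 pg/mL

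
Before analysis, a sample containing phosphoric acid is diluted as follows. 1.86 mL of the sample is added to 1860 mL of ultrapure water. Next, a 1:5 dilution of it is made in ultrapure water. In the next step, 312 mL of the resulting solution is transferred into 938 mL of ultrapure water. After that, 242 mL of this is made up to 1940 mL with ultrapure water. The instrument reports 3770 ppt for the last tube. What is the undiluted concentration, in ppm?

Overall dilution factor = 1001 × 5 × 4.006 × 8.017 = 1.61 × 10⁵.
Original = 3770 ppt × 1.61 × 10⁵ = 6.06 × 10⁸ ppt = 606 ppm.

606 ppm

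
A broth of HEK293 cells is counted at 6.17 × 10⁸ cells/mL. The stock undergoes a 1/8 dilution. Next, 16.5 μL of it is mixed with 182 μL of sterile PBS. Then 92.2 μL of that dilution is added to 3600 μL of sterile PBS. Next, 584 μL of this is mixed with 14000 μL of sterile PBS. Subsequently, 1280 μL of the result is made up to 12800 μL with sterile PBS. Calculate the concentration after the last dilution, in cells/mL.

Overall dilution factor = 8 × 12.03 × 40.05 × 24.97 × 10 = 9.62 × 10⁵.
6.17 × 10⁸ cells/mL / 9.62 × 10⁵ = 641 cells/mL.

641 cells/mL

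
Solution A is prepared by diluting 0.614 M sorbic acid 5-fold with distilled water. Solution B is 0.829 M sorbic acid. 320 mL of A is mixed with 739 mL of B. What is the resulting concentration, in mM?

616 mM

C_A = 0.614 M / 5 = 0.123 M.
C_mix = (C_A·V_A + C_B·V_B)/(V_A + V_B) = (0.123×320 + 0.829×739) / 1059 = 0.616 M = 616 mM.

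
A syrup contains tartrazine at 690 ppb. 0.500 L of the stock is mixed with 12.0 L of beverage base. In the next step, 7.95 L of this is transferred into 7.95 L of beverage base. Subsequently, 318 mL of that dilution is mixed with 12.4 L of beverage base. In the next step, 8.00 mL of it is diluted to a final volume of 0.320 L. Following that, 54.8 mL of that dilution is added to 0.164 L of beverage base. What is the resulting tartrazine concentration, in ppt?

2.16 ppt

Overall dilution factor = 25 × 2 × 39.99 × 40 × 3.993 = 3.19 × 10⁵.
690 ppb / 3.19 × 10⁵ = 2.16 × 10⁻³ ppb = 2.16 ppt.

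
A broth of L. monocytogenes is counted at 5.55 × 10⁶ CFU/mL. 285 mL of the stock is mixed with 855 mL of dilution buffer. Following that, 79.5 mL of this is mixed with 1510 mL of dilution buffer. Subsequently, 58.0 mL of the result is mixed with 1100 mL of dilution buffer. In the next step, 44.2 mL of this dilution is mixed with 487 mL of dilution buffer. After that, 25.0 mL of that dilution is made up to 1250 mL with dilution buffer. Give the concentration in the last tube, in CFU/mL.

Overall dilution factor = 4 × 19.99 × 19.97 × 12.02 × 50 = 9.59 × 10⁵.
5.55 × 10⁶ CFU/mL / 9.59 × 10⁵ = 5.78 CFU/mL.

5.78 CFU/mL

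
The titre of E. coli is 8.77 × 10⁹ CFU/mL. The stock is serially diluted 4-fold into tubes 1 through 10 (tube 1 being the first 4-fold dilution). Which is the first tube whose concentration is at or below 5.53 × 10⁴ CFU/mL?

Tube n has concentration 8.77 × 10⁹ CFU/mL / 4ⁿ.
Need 4ⁿ ≥ 8.77 × 10⁹ CFU/mL / 5.53 × 10⁴ CFU/mL = 1.59 × 10⁵, so n ≥ 8.64.
First such tube: n = 9.

tube 9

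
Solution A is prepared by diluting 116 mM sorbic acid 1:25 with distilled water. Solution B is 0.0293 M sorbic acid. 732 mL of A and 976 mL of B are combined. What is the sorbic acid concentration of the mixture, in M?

0.0187 M

C_A = 116 mM / 25 = 4.64 mM.
C_B = 0.0293 M = 29.3 mM.
C_mix = (C_A·V_A + C_B·V_B)/(V_A + V_B) = (4.64×732 + 29.3×976) / 1708 = 18.7 mM = 0.0187 M.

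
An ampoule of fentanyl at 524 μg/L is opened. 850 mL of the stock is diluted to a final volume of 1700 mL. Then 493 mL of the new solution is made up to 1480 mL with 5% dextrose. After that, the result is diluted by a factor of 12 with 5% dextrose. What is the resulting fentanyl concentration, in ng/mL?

Overall dilution factor = 2 × 3.002 × 12 = 72.0.
524 μg/L / 72.0 = 7.27 μg/L = 7.27 ng/mL.

7.27 ng/mL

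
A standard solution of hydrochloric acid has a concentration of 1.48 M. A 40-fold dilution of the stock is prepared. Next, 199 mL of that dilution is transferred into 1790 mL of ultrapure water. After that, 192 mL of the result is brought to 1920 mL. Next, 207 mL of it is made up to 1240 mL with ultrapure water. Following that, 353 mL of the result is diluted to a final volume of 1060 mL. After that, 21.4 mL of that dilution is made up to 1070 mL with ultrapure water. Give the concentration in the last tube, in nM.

Overall dilution factor = 40 × 9.995 × 10 × 5.990 × 3.003 × 50 = 3.60 × 10⁶.
1.48 M / 3.60 × 10⁶ = 4.12 × 10⁻⁷ M = 412 nM.

412 nM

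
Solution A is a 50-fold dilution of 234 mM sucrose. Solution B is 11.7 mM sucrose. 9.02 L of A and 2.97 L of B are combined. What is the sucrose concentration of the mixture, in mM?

C_A = 234 mM / 50 = 4.68 mM.
C_mix = (C_A·V_A + C_B·V_B)/(V_A + V_B) = (4.68×9.02 + 11.7×2.97) / 11.99 = 6.42 mM.

6.42 mM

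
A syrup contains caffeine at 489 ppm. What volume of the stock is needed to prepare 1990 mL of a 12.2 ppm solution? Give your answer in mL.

V₁ = C₂V₂/C₁ = 12.2 × 1990 / 489 = 49.6 mL.

49.6 mL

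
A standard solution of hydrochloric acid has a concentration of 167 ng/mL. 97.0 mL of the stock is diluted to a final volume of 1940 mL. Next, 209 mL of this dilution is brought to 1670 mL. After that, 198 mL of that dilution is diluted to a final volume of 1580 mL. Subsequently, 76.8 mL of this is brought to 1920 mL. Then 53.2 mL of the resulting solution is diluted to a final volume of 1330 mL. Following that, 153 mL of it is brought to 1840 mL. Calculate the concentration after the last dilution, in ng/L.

Overall dilution factor = 20 × 7.990 × 7.980 × 25 × 25 × 12.03 = 9.59 × 10⁶.
167 ng/mL / 9.59 × 10⁶ = 1.74 × 10⁻⁵ ng/mL = 0.0174 ng/L.

0.0174 ng/L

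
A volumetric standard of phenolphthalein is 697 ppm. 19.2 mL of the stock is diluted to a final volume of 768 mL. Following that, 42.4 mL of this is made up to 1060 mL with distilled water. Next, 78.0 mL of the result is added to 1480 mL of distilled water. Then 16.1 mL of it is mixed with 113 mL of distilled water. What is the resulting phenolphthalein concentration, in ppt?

Overall dilution factor = 40 × 25 × 19.97 × 8.019 = 1.60 × 10⁵.
697 ppm / 1.60 × 10⁵ = 4.35 × 10⁻³ ppm = 4350 ppt.

4350 ppt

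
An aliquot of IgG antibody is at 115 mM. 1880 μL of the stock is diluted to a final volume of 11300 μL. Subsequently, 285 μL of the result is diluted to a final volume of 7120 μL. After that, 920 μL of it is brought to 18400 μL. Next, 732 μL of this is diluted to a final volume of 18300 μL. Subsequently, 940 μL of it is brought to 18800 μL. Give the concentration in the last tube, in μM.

Overall dilution factor = 6.011 × 24.98 × 20 × 25 × 20 = 1.50 × 10⁶.
115 mM / 1.50 × 10⁶ = 7.66 × 10⁻⁵ mM = 0.0766 μM.

0.0766 μM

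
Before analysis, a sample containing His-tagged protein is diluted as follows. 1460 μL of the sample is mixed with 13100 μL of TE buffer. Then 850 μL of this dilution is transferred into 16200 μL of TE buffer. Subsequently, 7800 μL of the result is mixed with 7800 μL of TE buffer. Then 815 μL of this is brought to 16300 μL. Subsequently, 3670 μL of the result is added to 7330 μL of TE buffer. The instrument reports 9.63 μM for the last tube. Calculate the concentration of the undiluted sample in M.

0.231 M

Overall dilution factor = 9.973 × 20.06 × 2 × 20 × 2.997 = 2.40 × 10⁴.
Original = 9.63 μM × 2.40 × 10⁴ = 2.31 × 10⁵ μM = 0.231 M.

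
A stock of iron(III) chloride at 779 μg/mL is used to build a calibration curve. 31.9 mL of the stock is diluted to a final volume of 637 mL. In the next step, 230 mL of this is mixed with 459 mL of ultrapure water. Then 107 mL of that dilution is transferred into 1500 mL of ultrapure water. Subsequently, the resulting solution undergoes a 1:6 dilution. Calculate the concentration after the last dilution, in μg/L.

145 μg/L

Overall dilution factor = 19.97 × 2.996 × 15.02 × 6 = 5390.
779 μg/mL / 5390 = 0.145 μg/mL = 145 μg/L.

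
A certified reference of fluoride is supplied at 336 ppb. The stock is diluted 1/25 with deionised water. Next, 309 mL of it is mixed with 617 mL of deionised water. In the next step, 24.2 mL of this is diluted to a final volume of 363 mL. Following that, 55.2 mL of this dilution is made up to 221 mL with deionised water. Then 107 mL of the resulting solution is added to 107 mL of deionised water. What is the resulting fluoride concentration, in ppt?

Overall dilution factor = 25 × 2.997 × 15 × 4.004 × 2 = 8998.
336 ppb / 8998 = 0.0373 ppb = 37.3 ppt.

37.3 ppt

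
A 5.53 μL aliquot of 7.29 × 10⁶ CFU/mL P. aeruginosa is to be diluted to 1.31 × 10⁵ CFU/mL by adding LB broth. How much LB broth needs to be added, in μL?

V₂ = C₁V₁/C₂ = 7.29 × 10⁶ × 5.53 / 1.31 × 10⁵ = 308 μL.
Diluent to add = V₂ − V₁ = 308 − 5.53 = 302 μL.

302 μL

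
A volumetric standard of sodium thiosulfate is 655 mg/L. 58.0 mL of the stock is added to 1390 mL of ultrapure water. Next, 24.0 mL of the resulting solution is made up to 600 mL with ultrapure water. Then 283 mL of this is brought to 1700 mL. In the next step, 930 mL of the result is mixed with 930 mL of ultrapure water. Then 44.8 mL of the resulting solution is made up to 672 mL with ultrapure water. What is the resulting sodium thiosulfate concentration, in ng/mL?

Overall dilution factor = 24.97 × 25 × 6.007 × 2 × 15 = 1.12 × 10⁵.
655 mg/L / 1.12 × 10⁵ = 5.82 × 10⁻³ mg/L = 5.82 ng/mL.

5.82 ng/mL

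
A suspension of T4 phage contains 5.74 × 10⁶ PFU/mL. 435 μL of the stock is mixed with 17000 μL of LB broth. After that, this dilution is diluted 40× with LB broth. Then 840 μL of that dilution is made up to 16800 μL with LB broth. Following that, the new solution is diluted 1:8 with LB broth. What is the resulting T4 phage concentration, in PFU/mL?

22.4 PFU/mL

Overall dilution factor = 40.08 × 40 × 20 × 8 = 2.57 × 10⁵.
5.74 × 10⁶ PFU/mL / 2.57 × 10⁵ = 22.4 PFU/mL.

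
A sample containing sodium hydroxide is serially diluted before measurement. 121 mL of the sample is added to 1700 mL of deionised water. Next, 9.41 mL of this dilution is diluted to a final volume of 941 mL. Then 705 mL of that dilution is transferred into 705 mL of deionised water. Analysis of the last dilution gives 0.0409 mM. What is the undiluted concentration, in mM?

123 mM

Overall dilution factor = 15.05 × 100 × 2 = 3010.
Original = 0.0409 mM × 3010 = 123 mM.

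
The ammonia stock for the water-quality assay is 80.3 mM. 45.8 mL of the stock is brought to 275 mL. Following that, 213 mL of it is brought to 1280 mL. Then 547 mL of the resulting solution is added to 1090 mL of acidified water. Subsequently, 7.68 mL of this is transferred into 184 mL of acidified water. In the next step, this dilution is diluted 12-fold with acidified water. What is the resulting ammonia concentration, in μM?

Overall dilution factor = 6.004 × 6.009 × 2.993 × 24.96 × 12 = 3.23 × 10⁴.
80.3 mM / 3.23 × 10⁴ = 2.48 × 10⁻³ mM = 2.48 μM.

2.48 μM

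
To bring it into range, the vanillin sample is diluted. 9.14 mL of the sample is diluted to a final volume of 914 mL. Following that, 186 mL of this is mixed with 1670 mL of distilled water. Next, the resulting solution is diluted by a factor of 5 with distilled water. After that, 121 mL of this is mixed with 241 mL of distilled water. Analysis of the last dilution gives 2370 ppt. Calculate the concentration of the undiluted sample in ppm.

35.4 ppm

Overall dilution factor = 100 × 9.978 × 5 × 2.992 = 1.49 × 10⁴.
Original = 2370 ppt × 1.49 × 10⁴ = 3.54 × 10⁷ ppt = 35.4 ppm.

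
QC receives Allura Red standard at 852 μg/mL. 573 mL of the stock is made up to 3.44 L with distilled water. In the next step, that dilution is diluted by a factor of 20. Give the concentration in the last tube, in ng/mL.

7100 ng/mL

Overall dilution factor = 6.003 × 20 = 120.
852 μg/mL / 120 = 7.10 μg/mL = 7100 ng/mL.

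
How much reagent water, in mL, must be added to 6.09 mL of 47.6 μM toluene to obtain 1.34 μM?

V₂ = C₁V₁/C₂ = 47.6 × 6.09 / 1.34 = 216 mL.
Diluent to add = V₂ − V₁ = 216 − 6.09 = 210 mL.

210 mL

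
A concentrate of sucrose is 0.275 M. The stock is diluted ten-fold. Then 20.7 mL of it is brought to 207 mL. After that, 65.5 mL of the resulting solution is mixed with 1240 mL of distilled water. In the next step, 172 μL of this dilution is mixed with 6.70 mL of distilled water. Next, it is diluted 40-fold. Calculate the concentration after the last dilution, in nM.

Overall dilution factor = 10 × 10 × 19.93 × 39.95 × 40 = 3.19 × 10⁶.
0.275 M / 3.19 × 10⁶ = 8.63 × 10⁻⁸ M = 86.3 nM.

86.3 nM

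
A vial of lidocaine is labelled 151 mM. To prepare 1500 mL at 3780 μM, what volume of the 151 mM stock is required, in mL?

3780 μM = 3.78 mM.
V₁ = C₂V₂/C₁ = 3.78 × 1500 / 151 = 37.5 mL.

37.5 mL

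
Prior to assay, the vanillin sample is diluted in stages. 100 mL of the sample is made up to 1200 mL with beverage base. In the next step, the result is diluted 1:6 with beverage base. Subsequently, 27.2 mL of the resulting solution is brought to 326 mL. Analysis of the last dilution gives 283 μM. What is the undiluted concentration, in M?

Overall dilution factor = 12 × 6 × 11.99 = 863.
Original = 283 μM × 863 = 2.44 × 10⁵ μM = 0.244 M.

0.244 M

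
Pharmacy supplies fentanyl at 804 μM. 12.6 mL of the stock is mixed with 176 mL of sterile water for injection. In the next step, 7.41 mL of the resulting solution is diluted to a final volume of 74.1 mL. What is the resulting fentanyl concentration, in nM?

Overall dilution factor = 14.97 × 10 = 150.
804 μM / 150 = 5.37 μM = 5370 nM.

5370 nM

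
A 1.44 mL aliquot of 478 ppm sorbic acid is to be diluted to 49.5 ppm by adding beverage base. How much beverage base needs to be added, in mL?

12.5 mL

V₂ = C₁V₁/C₂ = 478 × 1.44 / 49.5 = 13.9 mL.
Diluent to add = V₂ − V₁ = 13.9 − 1.44 = 12.5 mL.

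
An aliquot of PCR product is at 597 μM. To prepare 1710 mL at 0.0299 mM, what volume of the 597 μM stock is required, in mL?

0.0299 mM = 29.9 μM.
V₁ = C₂V₂/C₁ = 29.9 × 1710 / 597 = 85.6 mL.

85.6 mL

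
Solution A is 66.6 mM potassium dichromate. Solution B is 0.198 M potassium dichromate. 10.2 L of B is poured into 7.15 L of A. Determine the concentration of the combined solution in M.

0.144 M

C_B = 0.198 M = 198 mM.
C_mix = (C_A·V_A + C_B·V_B)/(V_A + V_B) = (66.6×7.15 + 198×10.2) / 17.35 = 144 mM = 0.144 M.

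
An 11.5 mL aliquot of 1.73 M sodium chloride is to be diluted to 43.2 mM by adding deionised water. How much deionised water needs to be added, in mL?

449 mL

43.2 mM = 0.0432 M.
V₂ = C₁V₁/C₂ = 1.73 × 11.5 / 0.0432 = 461 mL.
Diluent to add = V₂ − V₁ = 461 − 11.5 = 449 mL.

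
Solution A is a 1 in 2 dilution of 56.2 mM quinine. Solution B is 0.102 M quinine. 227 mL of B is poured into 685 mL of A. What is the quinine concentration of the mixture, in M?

0.0465 M

C_A = 56.2 mM / 2 = 28.1 mM.
C_B = 0.102 M = 102 mM.
C_mix = (C_A·V_A + C_B·V_B)/(V_A + V_B) = (28.1×685 + 102×227) / 912.0 = 46.5 mM = 0.0465 M.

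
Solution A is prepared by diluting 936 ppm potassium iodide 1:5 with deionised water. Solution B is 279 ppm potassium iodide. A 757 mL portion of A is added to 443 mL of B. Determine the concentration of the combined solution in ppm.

221 ppm

C_A = 936 ppm / 5 = 187 ppm.
C_mix = (C_A·V_A + C_B·V_B)/(V_A + V_B) = (187×757 + 279×443) / 1200 = 221 ppm.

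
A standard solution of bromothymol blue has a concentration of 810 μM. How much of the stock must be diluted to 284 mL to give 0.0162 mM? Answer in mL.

0.0162 mM = 16.2 μM.
V₁ = C₂V₂/C₁ = 16.2 × 284 / 810 = 5.68 mL.

5.68 mL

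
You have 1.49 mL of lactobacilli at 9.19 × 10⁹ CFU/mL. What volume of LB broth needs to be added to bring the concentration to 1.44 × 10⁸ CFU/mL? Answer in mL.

V₂ = C₁V₁/C₂ = 9.19 × 10⁹ × 1.49 / 1.44 × 10⁸ = 95.1 mL.
Diluent to add = V₂ − V₁ = 95.1 − 1.49 = 93.6 mL.

93.6 mL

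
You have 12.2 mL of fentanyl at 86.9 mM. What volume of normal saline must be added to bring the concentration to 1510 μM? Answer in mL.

690 mL

1510 μM = 1.51 mM.
V₂ = C₁V₁/C₂ = 86.9 × 12.2 / 1.51 = 702 mL.
Diluent to add = V₂ − V₁ = 702 − 12.2 = 690 mL.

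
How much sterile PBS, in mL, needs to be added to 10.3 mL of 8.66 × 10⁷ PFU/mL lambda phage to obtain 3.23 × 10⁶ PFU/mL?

266 mL

V₂ = C₁V₁/C₂ = 8.66 × 10⁷ × 10.3 / 3.23 × 10⁶ = 276 mL.
Diluent to add = V₂ − V₁ = 276 − 10.3 = 266 mL.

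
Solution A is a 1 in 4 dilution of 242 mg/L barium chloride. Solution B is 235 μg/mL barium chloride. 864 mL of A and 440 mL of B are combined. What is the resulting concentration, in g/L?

0.119 g/L

C_A = 242 mg/L / 4 = 60.5 mg/L.
C_B = 235 μg/mL = 235 mg/L.
C_mix = (C_A·V_A + C_B·V_B)/(V_A + V_B) = (60.5×864 + 235×440) / 1304 = 119 mg/L = 0.119 g/L.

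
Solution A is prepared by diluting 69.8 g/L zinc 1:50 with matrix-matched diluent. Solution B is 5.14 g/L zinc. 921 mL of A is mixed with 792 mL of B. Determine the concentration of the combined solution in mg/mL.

C_A = 69.8 g/L / 50 = 1.40 g/L.
C_mix = (C_A·V_A + C_B·V_B)/(V_A + V_B) = (1.40×921 + 5.14×792) / 1713 = 3.13 g/L = 3.13 mg/mL.

3.13 mg/mL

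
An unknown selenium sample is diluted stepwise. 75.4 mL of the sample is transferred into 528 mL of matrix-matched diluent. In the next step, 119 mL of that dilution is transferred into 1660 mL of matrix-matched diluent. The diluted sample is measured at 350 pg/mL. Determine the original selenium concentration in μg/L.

41.9 μg/L

Overall dilution factor = 8.003 × 14.95 = 120.
Original = 350 pg/mL × 120 = 4.19 × 10⁴ pg/mL = 41.9 μg/L.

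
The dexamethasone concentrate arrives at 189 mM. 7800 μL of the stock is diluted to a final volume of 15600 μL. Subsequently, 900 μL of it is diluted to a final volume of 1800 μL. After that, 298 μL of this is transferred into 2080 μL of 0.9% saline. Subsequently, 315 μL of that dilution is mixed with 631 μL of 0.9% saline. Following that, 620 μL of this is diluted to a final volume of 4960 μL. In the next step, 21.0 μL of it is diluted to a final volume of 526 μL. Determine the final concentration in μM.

9.84 μM

Overall dilution factor = 2 × 2 × 7.980 × 3.003 × 8 × 25.05 = 1.92 × 10⁴.
189 mM / 1.92 × 10⁴ = 9.84 × 10⁻³ mM = 9.84 μM.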